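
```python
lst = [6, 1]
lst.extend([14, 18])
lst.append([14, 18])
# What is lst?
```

After line 1: lst = [6, 1]
After line 2 (extend unpacks [14, 18]): lst = [6, 1, 14, 18]
After line 3 (append adds [14, 18] as single element): lst = [6, 1, 14, 18, [14, 18]]

[6, 1, 14, 18, [14, 18]]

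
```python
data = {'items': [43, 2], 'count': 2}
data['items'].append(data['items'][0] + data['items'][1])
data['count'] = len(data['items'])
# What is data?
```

After line 1: data = {'items': [43, 2], 'count': 2}
After line 2 (append 43 + 2 = 45): data = {'items': [43, 2, 45], 'count': 2}
After line 3 (count = len(items) = 3): data = {'items': [43, 2, 45], 'count': 3}

{'items': [43, 2, 45], 'count': 3}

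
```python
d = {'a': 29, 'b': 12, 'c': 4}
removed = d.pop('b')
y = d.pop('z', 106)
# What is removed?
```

After line 1: d = {'a': 29, 'b': 12, 'c': 4}
After line 2 (pop 'b' returns 12): d = {'a': 29, 'c': 4}, removed = 12
After line 3 (pop 'z' missing, returns default 106): d = {'a': 29, 'c': 4}, y = 106

12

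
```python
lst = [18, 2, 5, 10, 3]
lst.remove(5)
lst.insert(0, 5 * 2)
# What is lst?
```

After line 1: lst = [18, 2, 5, 10, 3]
After line 2 (remove first 5): lst = [18, 2, 10, 3]
After line 3 (insert 10 at index 0): lst = [10, 18, 2, 10, 3]

[10, 18, 2, 10, 3]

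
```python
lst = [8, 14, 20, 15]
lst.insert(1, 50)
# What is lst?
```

[8, 50, 14, 20, 15]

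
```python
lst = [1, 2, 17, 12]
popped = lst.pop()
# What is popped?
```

12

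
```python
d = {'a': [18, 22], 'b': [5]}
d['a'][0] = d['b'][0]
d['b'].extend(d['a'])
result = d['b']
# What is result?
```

After line 1: d = {'a': [18, 22], 'b': [5]}
After line 2 (a[0] = b[0] = 5): d = {'a': [5, 22], 'b': [5]}
After line 3 (b.extend(a) appends [5, 22]): d = {'a': [5, 22], 'b': [5, 5, 22]}
After line 4: result = d['b'] = [5, 5, 22]

[5, 5, 22]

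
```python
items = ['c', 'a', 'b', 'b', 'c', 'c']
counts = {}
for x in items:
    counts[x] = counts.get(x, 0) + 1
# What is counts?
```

Initial: counts = {}, items = ['c', 'a', 'b', 'b', 'c', 'c']
See 'c': counts = {'c': 1}
See 'a': counts = {'c': 1, 'a': 1}
See 'b': counts = {'c': 1, 'a': 1, 'b': 1}
See 'b': counts = {'c': 1, 'a': 1, 'b': 2}
See 'c': counts = {'c': 2, 'a': 1, 'b': 2}
See 'c': counts = {'c': 3, 'a': 1, 'b': 2}

{'c': 3, 'a': 1, 'b': 2}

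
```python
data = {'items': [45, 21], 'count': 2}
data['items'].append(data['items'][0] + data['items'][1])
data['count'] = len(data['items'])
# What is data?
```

After line 1: data = {'items': [45, 21], 'count': 2}
After line 2 (append 45 + 21 = 66): data = {'items': [45, 21, 66], 'count': 2}
After line 3 (count = len(items) = 3): data = {'items': [45, 21, 66], 'count': 3}

{'items': [45, 21, 66], 'count': 3}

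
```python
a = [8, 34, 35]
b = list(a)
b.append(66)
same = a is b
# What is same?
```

After line 1: a = [8, 34, 35]
After line 2 (b = list(a) is a shallow copy, new object): a = [8, 34, 35], b = [8, 34, 35]
After line 3 (append only mutates b): a = [8, 34, 35], b = [8, 34, 35, 66]
After line 4 (same = a is b; different objects -> False): same = False

False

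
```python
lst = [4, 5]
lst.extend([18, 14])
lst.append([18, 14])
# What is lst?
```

After line 1: lst = [4, 5]
After line 2 (extend unpacks [18, 14]): lst = [4, 5, 18, 14]
After line 3 (append adds [18, 14] as single element): lst = [4, 5, 18, 14, [18, 14]]

[4, 5, 18, 14, [18, 14]]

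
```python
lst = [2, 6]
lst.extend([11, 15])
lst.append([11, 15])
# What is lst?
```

After line 1: lst = [2, 6]
After line 2 (extend unpacks [11, 15]): lst = [2, 6, 11, 15]
After line 3 (append adds [11, 15] as single element): lst = [2, 6, 11, 15, [11, 15]]

[2, 6, 11, 15, [11, 15]]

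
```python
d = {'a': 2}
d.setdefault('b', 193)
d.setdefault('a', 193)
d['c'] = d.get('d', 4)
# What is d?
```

After line 1: d = {'a': 2}
After line 2 (setdefault adds 'b'=193): d = {'a': 2, 'b': 193}
After line 3 (setdefault 'a' no-op, already exists): d = {'a': 2, 'b': 193}
After line 4 (get('d', 4) returns default since 'd' not in d): d = {'a': 2, 'b': 193, 'c': 4}

{'a': 2, 'b': 193, 'c': 4}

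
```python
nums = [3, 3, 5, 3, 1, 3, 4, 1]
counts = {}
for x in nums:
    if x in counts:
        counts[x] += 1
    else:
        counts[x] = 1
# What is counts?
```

Initial: counts = {}, nums = [3, 3, 5, 3, 1, 3, 4, 1]
See 3: counts = {3: 1}
See 3: counts = {3: 2}
See 5: counts = {3: 2, 5: 1}
See 3: counts = {3: 3, 5: 1}
See 1: counts = {3: 3, 5: 1, 1: 1}
See 3: counts = {3: 4, 5: 1, 1: 1}
See 4: counts = {3: 4, 5: 1, 1: 1, 4: 1}
See 1: counts = {3: 4, 5: 1, 1: 2, 4: 1}

{3: 4, 5: 1, 1: 2, 4: 1}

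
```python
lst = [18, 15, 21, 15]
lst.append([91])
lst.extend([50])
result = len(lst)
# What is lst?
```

After line 1: lst = [18, 15, 21, 15]
After line 2 (append adds [91] as single element): lst = [18, 15, 21, 15, [91]]
After line 3 (extend unpacks [50], adds 50): lst = [18, 15, 21, 15, [91], 50]
After line 4: result = len(lst) = 6

[18, 15, 21, 15, [91], 50]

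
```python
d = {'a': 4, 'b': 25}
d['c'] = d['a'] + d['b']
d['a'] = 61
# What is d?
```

After line 1: d = {'a': 4, 'b': 25}
After line 2 (d['c'] = 4 + 25): d = {'a': 4, 'b': 25, 'c': 29}
After line 3: d = {'a': 61, 'b': 25, 'c': 29}

{'a': 61, 'b': 25, 'c': 29}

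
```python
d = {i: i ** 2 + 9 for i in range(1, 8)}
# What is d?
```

{1: 10, 2: 13, 3: 18, 4: 25, 5: 34, 6: 45, 7: 58}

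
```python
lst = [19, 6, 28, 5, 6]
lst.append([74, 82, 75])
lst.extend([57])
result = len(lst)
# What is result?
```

After line 1: lst = [19, 6, 28, 5, 6]
After line 2 (append adds [74, 82, 75] as single element): lst = [19, 6, 28, 5, 6, [74, 82, 75]]
After line 3 (extend unpacks [57], adds 57): lst = [19, 6, 28, 5, 6, [74, 82, 75], 57]
After line 4: result = len(lst) = 7

7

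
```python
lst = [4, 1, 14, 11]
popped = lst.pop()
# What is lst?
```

[4, 1, 14]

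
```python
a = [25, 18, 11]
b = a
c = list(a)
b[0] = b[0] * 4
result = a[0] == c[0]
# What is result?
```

After line 1: a = [25, 18, 11]
After line 2 (b = a, alias): a = [25, 18, 11], b = [25, 18, 11]
After line 3 (c = list(a) is a copy, new object): c = [25, 18, 11]
After line 4 (b[0] = 25 * 4 = 100; mutates shared a/b): a = b = [100, 18, 11], c = [25, 18, 11]
After line 5 (a[0] = 100, c[0] = 25; result = False)

False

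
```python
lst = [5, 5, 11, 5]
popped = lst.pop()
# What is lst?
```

[5, 5, 11]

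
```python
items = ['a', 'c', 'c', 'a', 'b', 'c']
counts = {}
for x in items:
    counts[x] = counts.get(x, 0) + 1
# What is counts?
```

Initial: counts = {}, items = ['a', 'c', 'c', 'a', 'b', 'c']
See 'a': counts = {'a': 1}
See 'c': counts = {'a': 1, 'c': 1}
See 'c': counts = {'a': 1, 'c': 2}
See 'a': counts = {'a': 2, 'c': 2}
See 'b': counts = {'a': 2, 'c': 2, 'b': 1}
See 'c': counts = {'a': 2, 'c': 3, 'b': 1}

{'a': 2, 'c': 3, 'b': 1}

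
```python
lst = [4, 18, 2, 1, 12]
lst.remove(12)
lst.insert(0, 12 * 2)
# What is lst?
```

After line 1: lst = [4, 18, 2, 1, 12]
After line 2 (remove first 12): lst = [4, 18, 2, 1]
After line 3 (insert 24 at index 0): lst = [24, 4, 18, 2, 1]

[24, 4, 18, 2, 1]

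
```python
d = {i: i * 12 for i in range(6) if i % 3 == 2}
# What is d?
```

{2: 24, 5: 60}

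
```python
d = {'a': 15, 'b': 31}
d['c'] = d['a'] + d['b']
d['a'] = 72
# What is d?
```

After line 1: d = {'a': 15, 'b': 31}
After line 2 (d['c'] = 15 + 31): d = {'a': 15, 'b': 31, 'c': 46}
After line 3: d = {'a': 72, 'b': 31, 'c': 46}

{'a': 72, 'b': 31, 'c': 46}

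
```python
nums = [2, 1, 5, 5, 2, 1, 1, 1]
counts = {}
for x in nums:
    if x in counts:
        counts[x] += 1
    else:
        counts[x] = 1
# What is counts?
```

Initial: counts = {}, nums = [2, 1, 5, 5, 2, 1, 1, 1]
See 2: counts = {2: 1}
See 1: counts = {2: 1, 1: 1}
See 5: counts = {2: 1, 1: 1, 5: 1}
See 5: counts = {2: 1, 1: 1, 5: 2}
See 2: counts = {2: 2, 1: 1, 5: 2}
See 1: counts = {2: 2, 1: 2, 5: 2}
See 1: counts = {2: 2, 1: 3, 5: 2}
See 1: counts = {2: 2, 1: 4, 5: 2}

{2: 2, 1: 4, 5: 2}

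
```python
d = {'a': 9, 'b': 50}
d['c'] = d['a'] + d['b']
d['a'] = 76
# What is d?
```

After line 1: d = {'a': 9, 'b': 50}
After line 2 (d['c'] = 9 + 50): d = {'a': 9, 'b': 50, 'c': 59}
After line 3: d = {'a': 76, 'b': 50, 'c': 59}

{'a': 76, 'b': 50, 'c': 59}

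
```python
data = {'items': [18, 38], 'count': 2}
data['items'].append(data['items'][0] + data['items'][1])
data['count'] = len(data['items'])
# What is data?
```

After line 1: data = {'items': [18, 38], 'count': 2}
After line 2 (append 18 + 38 = 56): data = {'items': [18, 38, 56], 'count': 2}
After line 3 (count = len(items) = 3): data = {'items': [18, 38, 56], 'count': 3}

{'items': [18, 38, 56], 'count': 3}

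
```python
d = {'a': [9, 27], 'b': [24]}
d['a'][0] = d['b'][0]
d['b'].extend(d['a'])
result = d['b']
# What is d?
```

After line 1: d = {'a': [9, 27], 'b': [24]}
After line 2 (a[0] = b[0] = 24): d = {'a': [24, 27], 'b': [24]}
After line 3 (b.extend(a) appends [24, 27]): d = {'a': [24, 27], 'b': [24, 24, 27]}
After line 4: result = d['b'] = [24, 24, 27]

{'a': [24, 27], 'b': [24, 24, 27]}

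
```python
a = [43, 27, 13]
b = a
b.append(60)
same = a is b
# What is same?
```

After line 1: a = [43, 27, 13]
After line 2 (b = a is an alias, same object): a = [43, 27, 13], b = [43, 27, 13]
After line 3 (b.append mutates the shared list): a = [43, 27, 13, 60], b = [43, 27, 13, 60]
After line 4 (same = a is b; same object -> True): same = True

True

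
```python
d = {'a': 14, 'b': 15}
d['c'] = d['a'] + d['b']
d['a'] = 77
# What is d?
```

After line 1: d = {'a': 14, 'b': 15}
After line 2 (d['c'] = 14 + 15): d = {'a': 14, 'b': 15, 'c': 29}
After line 3: d = {'a': 77, 'b': 15, 'c': 29}

{'a': 77, 'b': 15, 'c': 29}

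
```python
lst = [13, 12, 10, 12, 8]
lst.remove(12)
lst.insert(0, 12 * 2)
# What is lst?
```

After line 1: lst = [13, 12, 10, 12, 8]
After line 2 (remove first 12): lst = [13, 10, 12, 8]
After line 3 (insert 24 at index 0): lst = [24, 13, 10, 12, 8]

[24, 13, 10, 12, 8]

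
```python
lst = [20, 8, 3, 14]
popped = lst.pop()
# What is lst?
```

[20, 8, 3]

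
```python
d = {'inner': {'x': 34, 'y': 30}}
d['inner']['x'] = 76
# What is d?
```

After line 1: d = {'inner': {'x': 34, 'y': 30}}
After line 2 (inner x overwritten): d = {'inner': {'x': 76, 'y': 30}}

{'inner': {'x': 76, 'y': 30}}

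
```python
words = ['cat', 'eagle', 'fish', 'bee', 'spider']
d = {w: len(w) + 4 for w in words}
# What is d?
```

{'cat': 7, 'eagle': 9, 'fish': 8, 'bee': 7, 'spider': 10}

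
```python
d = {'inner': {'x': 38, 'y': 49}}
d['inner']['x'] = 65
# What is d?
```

After line 1: d = {'inner': {'x': 38, 'y': 49}}
After line 2 (inner x overwritten): d = {'inner': {'x': 65, 'y': 49}}

{'inner': {'x': 65, 'y': 49}}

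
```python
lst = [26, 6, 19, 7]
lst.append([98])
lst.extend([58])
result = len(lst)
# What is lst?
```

After line 1: lst = [26, 6, 19, 7]
After line 2 (append adds [98] as single element): lst = [26, 6, 19, 7, [98]]
After line 3 (extend unpacks [58], adds 58): lst = [26, 6, 19, 7, [98], 58]
After line 4: result = len(lst) = 6

[26, 6, 19, 7, [98], 58]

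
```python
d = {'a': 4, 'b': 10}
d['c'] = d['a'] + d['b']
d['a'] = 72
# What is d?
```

After line 1: d = {'a': 4, 'b': 10}
After line 2 (d['c'] = 4 + 10): d = {'a': 4, 'b': 10, 'c': 14}
After line 3: d = {'a': 72, 'b': 10, 'c': 14}

{'a': 72, 'b': 10, 'c': 14}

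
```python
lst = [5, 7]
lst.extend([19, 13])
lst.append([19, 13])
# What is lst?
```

After line 1: lst = [5, 7]
After line 2 (extend unpacks [19, 13]): lst = [5, 7, 19, 13]
After line 3 (append adds [19, 13] as single element): lst = [5, 7, 19, 13, [19, 13]]

[5, 7, 19, 13, [19, 13]]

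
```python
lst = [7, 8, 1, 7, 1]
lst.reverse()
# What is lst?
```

[1, 7, 1, 8, 7]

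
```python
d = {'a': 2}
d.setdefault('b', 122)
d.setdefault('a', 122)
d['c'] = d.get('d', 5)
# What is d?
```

After line 1: d = {'a': 2}
After line 2 (setdefault adds 'b'=122): d = {'a': 2, 'b': 122}
After line 3 (setdefault 'a' no-op, already exists): d = {'a': 2, 'b': 122}
After line 4 (get('d', 5) returns default since 'd' not in d): d = {'a': 2, 'b': 122, 'c': 5}

{'a': 2, 'b': 122, 'c': 5}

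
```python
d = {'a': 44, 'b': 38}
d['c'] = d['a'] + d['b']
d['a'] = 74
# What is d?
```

After line 1: d = {'a': 44, 'b': 38}
After line 2 (d['c'] = 44 + 38): d = {'a': 44, 'b': 38, 'c': 82}
After line 3: d = {'a': 74, 'b': 38, 'c': 82}

{'a': 74, 'b': 38, 'c': 82}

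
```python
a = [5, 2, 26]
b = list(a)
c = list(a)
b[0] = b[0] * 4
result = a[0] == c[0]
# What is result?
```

After line 1: a = [5, 2, 26]
After line 2 (b = list(a), copy): a = [5, 2, 26], b = [5, 2, 26]
After line 3 (c = list(a) is a copy, new object): c = [5, 2, 26]
After line 4 (b[0] = 5 * 4 = 20; only b mutates (copy)): a = [5, 2, 26], b = [20, 2, 26], c = [5, 2, 26]
After line 5 (a[0] = 5, c[0] = 5; result = True)

True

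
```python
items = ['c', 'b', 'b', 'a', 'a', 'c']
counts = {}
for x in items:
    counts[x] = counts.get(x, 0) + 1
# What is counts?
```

Initial: counts = {}, items = ['c', 'b', 'b', 'a', 'a', 'c']
See 'c': counts = {'c': 1}
See 'b': counts = {'c': 1, 'b': 1}
See 'b': counts = {'c': 1, 'b': 2}
See 'a': counts = {'c': 1, 'b': 2, 'a': 1}
See 'a': counts = {'c': 1, 'b': 2, 'a': 2}
See 'c': counts = {'c': 2, 'b': 2, 'a': 2}

{'c': 2, 'b': 2, 'a': 2}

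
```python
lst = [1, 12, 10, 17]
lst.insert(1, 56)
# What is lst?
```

[1, 56, 12, 10, 17]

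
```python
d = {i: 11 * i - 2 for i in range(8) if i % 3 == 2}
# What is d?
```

{2: 20, 5: 53}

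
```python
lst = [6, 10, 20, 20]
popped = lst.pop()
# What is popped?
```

20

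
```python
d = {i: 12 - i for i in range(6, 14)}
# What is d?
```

{6: 6, 7: 5, 8: 4, 9: 3, 10: 2, 11: 1, 12: 0, 13: -1}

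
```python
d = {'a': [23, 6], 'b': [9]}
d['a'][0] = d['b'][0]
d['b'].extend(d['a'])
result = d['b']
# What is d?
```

After line 1: d = {'a': [23, 6], 'b': [9]}
After line 2 (a[0] = b[0] = 9): d = {'a': [9, 6], 'b': [9]}
After line 3 (b.extend(a) appends [9, 6]): d = {'a': [9, 6], 'b': [9, 9, 6]}
After line 4: result = d['b'] = [9, 9, 6]

{'a': [9, 6], 'b': [9, 9, 6]}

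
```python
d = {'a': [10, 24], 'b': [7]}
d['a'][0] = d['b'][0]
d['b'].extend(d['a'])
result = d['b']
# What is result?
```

After line 1: d = {'a': [10, 24], 'b': [7]}
After line 2 (a[0] = b[0] = 7): d = {'a': [7, 24], 'b': [7]}
After line 3 (b.extend(a) appends [7, 24]): d = {'a': [7, 24], 'b': [7, 7, 24]}
After line 4: result = d['b'] = [7, 7, 24]

[7, 7, 24]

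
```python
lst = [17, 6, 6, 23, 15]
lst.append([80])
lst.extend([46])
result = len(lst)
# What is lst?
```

After line 1: lst = [17, 6, 6, 23, 15]
After line 2 (append adds [80] as single element): lst = [17, 6, 6, 23, 15, [80]]
After line 3 (extend unpacks [46], adds 46): lst = [17, 6, 6, 23, 15, [80], 46]
After line 4: result = len(lst) = 7

[17, 6, 6, 23, 15, [80], 46]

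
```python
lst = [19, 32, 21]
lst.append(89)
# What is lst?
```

[19, 32, 21, 89]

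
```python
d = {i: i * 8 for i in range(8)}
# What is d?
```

{0: 0, 1: 8, 2: 16, 3: 24, 4: 32, 5: 40, 6: 48, 7: 56}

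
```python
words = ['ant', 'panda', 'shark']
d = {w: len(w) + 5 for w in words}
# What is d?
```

{'ant': 8, 'panda': 10, 'shark': 10}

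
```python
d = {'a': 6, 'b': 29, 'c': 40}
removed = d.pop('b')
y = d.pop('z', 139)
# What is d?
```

After line 1: d = {'a': 6, 'b': 29, 'c': 40}
After line 2 (pop 'b' returns 29): d = {'a': 6, 'c': 40}, removed = 29
After line 3 (pop 'z' missing, returns default 139): d = {'a': 6, 'c': 40}, y = 139

{'a': 6, 'c': 40}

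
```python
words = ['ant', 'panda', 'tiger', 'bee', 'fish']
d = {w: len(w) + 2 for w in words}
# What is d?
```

{'ant': 5, 'panda': 7, 'tiger': 7, 'bee': 5, 'fish': 6}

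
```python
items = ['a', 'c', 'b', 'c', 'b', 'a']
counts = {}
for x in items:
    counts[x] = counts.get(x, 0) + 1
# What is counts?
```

Initial: counts = {}, items = ['a', 'c', 'b', 'c', 'b', 'a']
See 'a': counts = {'a': 1}
See 'c': counts = {'a': 1, 'c': 1}
See 'b': counts = {'a': 1, 'c': 1, 'b': 1}
See 'c': counts = {'a': 1, 'c': 2, 'b': 1}
See 'b': counts = {'a': 1, 'c': 2, 'b': 2}
See 'a': counts = {'a': 2, 'c': 2, 'b': 2}

{'a': 2, 'c': 2, 'b': 2}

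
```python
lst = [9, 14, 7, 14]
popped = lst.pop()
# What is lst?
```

[9, 14, 7]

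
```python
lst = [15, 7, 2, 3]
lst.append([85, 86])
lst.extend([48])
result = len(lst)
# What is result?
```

After line 1: lst = [15, 7, 2, 3]
After line 2 (append adds [85, 86] as single element): lst = [15, 7, 2, 3, [85, 86]]
After line 3 (extend unpacks [48], adds 48): lst = [15, 7, 2, 3, [85, 86], 48]
After line 4: result = len(lst) = 6

6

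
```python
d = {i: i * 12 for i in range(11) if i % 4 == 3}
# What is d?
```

{3: 36, 7: 84}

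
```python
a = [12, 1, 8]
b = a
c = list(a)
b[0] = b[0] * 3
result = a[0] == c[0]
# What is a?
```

After line 1: a = [12, 1, 8]
After line 2 (b = a, alias): a = [12, 1, 8], b = [12, 1, 8]
After line 3 (c = list(a) is a copy, new object): c = [12, 1, 8]
After line 4 (b[0] = 12 * 3 = 36; mutates shared a/b): a = b = [36, 1, 8], c = [12, 1, 8]
After line 5 (a[0] = 36, c[0] = 12; result = False)

[36, 1, 8]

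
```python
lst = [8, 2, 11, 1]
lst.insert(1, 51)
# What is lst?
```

[8, 51, 2, 11, 1]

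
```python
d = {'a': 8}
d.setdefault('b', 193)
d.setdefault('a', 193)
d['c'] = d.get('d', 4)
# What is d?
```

After line 1: d = {'a': 8}
After line 2 (setdefault adds 'b'=193): d = {'a': 8, 'b': 193}
After line 3 (setdefault 'a' no-op, already exists): d = {'a': 8, 'b': 193}
After line 4 (get('d', 4) returns default since 'd' not in d): d = {'a': 8, 'b': 193, 'c': 4}

{'a': 8, 'b': 193, 'c': 4}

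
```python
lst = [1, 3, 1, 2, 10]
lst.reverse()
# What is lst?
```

[10, 2, 1, 3, 1]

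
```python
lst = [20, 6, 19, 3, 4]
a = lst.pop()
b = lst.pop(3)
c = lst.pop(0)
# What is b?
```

After line 1: lst = [20, 6, 19, 3, 4]
After line 2 (pop() -> a = 4): lst = [20, 6, 19, 3]
After line 3 (pop(3) -> b = 3): lst = [20, 6, 19]
After line 4 (pop(0) -> c = 20): lst = [6, 19]

3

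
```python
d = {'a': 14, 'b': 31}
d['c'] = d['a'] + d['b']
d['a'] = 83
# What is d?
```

After line 1: d = {'a': 14, 'b': 31}
After line 2 (d['c'] = 14 + 31): d = {'a': 14, 'b': 31, 'c': 45}
After line 3: d = {'a': 83, 'b': 31, 'c': 45}

{'a': 83, 'b': 31, 'c': 45}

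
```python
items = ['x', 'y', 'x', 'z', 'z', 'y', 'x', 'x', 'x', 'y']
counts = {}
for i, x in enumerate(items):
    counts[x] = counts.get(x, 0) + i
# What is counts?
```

Initial: counts = {}, items = ['x', 'y', 'x', 'z', 'z', 'y', 'x', 'x', 'x', 'y']
i=0, x='x': counts = {'x': 0}
i=1, x='y': counts = {'x': 0, 'y': 1}
i=2, x='x': counts = {'x': 2, 'y': 1}
i=3, x='z': counts = {'x': 2, 'y': 1, 'z': 3}
i=4, x='z': counts = {'x': 2, 'y': 1, 'z': 7}
i=5, x='y': counts = {'x': 2, 'y': 6, 'z': 7}
i=6, x='x': counts = {'x': 8, 'y': 6, 'z': 7}
i=7, x='x': counts = {'x': 15, 'y': 6, 'z': 7}
i=8, x='x': counts = {'x': 23, 'y': 6, 'z': 7}
i=9, x='y': counts = {'x': 23, 'y': 15, 'z': 7}

{'x': 23, 'y': 15, 'z': 7}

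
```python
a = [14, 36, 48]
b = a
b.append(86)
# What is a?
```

After line 1: a = [14, 36, 48]
After line 2 (b = a is an alias, same object): a = [14, 36, 48], b = [14, 36, 48]
After line 3 (b.append mutates the shared list): a = [14, 36, 48, 86], b = [14, 36, 48, 86]

[14, 36, 48, 86]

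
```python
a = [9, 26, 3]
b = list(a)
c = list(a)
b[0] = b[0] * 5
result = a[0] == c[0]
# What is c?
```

After line 1: a = [9, 26, 3]
After line 2 (b = list(a), copy): a = [9, 26, 3], b = [9, 26, 3]
After line 3 (c = list(a) is a copy, new object): c = [9, 26, 3]
After line 4 (b[0] = 9 * 5 = 45; only b mutates (copy)): a = [9, 26, 3], b = [45, 26, 3], c = [9, 26, 3]
After line 5 (a[0] = 9, c[0] = 9; result = True)

[9, 26, 3]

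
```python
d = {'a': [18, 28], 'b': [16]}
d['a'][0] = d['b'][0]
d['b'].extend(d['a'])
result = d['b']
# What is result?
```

After line 1: d = {'a': [18, 28], 'b': [16]}
After line 2 (a[0] = b[0] = 16): d = {'a': [16, 28], 'b': [16]}
After line 3 (b.extend(a) appends [16, 28]): d = {'a': [16, 28], 'b': [16, 16, 28]}
After line 4: result = d['b'] = [16, 16, 28]

[16, 16, 28]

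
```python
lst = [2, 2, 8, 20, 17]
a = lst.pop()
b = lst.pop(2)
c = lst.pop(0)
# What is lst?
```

After line 1: lst = [2, 2, 8, 20, 17]
After line 2 (pop() -> a = 17): lst = [2, 2, 8, 20]
After line 3 (pop(2) -> b = 8): lst = [2, 2, 20]
After line 4 (pop(0) -> c = 2): lst = [2, 20]

[2, 20]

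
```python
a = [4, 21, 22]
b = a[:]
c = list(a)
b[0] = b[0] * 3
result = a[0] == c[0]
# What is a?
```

After line 1: a = [4, 21, 22]
After line 2 (b = a[:], copy): a = [4, 21, 22], b = [4, 21, 22]
After line 3 (c = list(a) is a copy, new object): c = [4, 21, 22]
After line 4 (b[0] = 4 * 3 = 12; only b mutates (copy)): a = [4, 21, 22], b = [12, 21, 22], c = [4, 21, 22]
After line 5 (a[0] = 4, c[0] = 4; result = True)

[4, 21, 22]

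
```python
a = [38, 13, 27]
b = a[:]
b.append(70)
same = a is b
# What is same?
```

After line 1: a = [38, 13, 27]
After line 2 (b = a[:] is a shallow copy, new object): a = [38, 13, 27], b = [38, 13, 27]
After line 3 (append only mutates b): a = [38, 13, 27], b = [38, 13, 27, 70]
After line 4 (same = a is b; different objects -> False): same = False

False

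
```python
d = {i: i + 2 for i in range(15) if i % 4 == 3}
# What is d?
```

{3: 5, 7: 9, 11: 13}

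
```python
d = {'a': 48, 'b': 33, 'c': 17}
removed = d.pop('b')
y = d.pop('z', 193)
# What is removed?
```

After line 1: d = {'a': 48, 'b': 33, 'c': 17}
After line 2 (pop 'b' returns 33): d = {'a': 48, 'c': 17}, removed = 33
After line 3 (pop 'z' missing, returns default 193): d = {'a': 48, 'c': 17}, y = 193

33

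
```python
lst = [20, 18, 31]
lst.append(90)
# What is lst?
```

[20, 18, 31, 90]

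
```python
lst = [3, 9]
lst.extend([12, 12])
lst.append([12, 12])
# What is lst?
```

After line 1: lst = [3, 9]
After line 2 (extend unpacks [12, 12]): lst = [3, 9, 12, 12]
After line 3 (append adds [12, 12] as single element): lst = [3, 9, 12, 12, [12, 12]]

[3, 9, 12, 12, [12, 12]]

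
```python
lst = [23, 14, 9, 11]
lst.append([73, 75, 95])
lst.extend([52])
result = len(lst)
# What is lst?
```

After line 1: lst = [23, 14, 9, 11]
After line 2 (append adds [73, 75, 95] as single element): lst = [23, 14, 9, 11, [73, 75, 95]]
After line 3 (extend unpacks [52], adds 52): lst = [23, 14, 9, 11, [73, 75, 95], 52]
After line 4: result = len(lst) = 6

[23, 14, 9, 11, [73, 75, 95], 52]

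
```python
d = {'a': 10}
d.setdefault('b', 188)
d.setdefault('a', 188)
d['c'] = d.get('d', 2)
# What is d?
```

After line 1: d = {'a': 10}
After line 2 (setdefault adds 'b'=188): d = {'a': 10, 'b': 188}
After line 3 (setdefault 'a' no-op, already exists): d = {'a': 10, 'b': 188}
After line 4 (get('d', 2) returns default since 'd' not in d): d = {'a': 10, 'b': 188, 'c': 2}

{'a': 10, 'b': 188, 'c': 2}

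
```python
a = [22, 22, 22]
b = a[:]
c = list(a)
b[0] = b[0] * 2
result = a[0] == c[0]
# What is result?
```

After line 1: a = [22, 22, 22]
After line 2 (b = a[:], copy): a = [22, 22, 22], b = [22, 22, 22]
After line 3 (c = list(a) is a copy, new object): c = [22, 22, 22]
After line 4 (b[0] = 22 * 2 = 44; only b mutates (copy)): a = [22, 22, 22], b = [44, 22, 22], c = [22, 22, 22]
After line 5 (a[0] = 22, c[0] = 22; result = True)

True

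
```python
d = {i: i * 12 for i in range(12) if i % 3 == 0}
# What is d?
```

{0: 0, 3: 36, 6: 72, 9: 108}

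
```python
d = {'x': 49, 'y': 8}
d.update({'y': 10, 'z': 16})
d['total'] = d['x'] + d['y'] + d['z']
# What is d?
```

After line 1: d = {'x': 49, 'y': 8}
After line 2 (y overwritten, z added): d = {'x': 49, 'y': 10, 'z': 16}
After line 3 (total = 49 + 10 + 16 = 75): d = {'x': 49, 'y': 10, 'z': 16, 'total': 75}

{'x': 49, 'y': 10, 'z': 16, 'total': 75}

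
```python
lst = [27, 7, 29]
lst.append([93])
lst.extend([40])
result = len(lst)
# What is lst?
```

After line 1: lst = [27, 7, 29]
After line 2 (append adds [93] as single element): lst = [27, 7, 29, [93]]
After line 3 (extend unpacks [40], adds 40): lst = [27, 7, 29, [93], 40]
After line 4: result = len(lst) = 5

[27, 7, 29, [93], 40]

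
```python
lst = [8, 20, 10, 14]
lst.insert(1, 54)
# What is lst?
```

[8, 54, 20, 10, 14]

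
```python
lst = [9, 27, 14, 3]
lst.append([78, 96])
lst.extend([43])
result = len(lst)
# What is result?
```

After line 1: lst = [9, 27, 14, 3]
After line 2 (append adds [78, 96] as single element): lst = [9, 27, 14, 3, [78, 96]]
After line 3 (extend unpacks [43], adds 43): lst = [9, 27, 14, 3, [78, 96], 43]
After line 4: result = len(lst) = 6

6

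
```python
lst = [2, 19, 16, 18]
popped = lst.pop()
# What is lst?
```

[2, 19, 16]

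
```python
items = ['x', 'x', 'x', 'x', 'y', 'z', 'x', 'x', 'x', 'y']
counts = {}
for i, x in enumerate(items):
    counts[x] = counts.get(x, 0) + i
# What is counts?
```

Initial: counts = {}, items = ['x', 'x', 'x', 'x', 'y', 'z', 'x', 'x', 'x', 'y']
i=0, x='x': counts = {'x': 0}
i=1, x='x': counts = {'x': 1}
i=2, x='x': counts = {'x': 3}
i=3, x='x': counts = {'x': 6}
i=4, x='y': counts = {'x': 6, 'y': 4}
i=5, x='z': counts = {'x': 6, 'y': 4, 'z': 5}
i=6, x='x': counts = {'x': 12, 'y': 4, 'z': 5}
i=7, x='x': counts = {'x': 19, 'y': 4, 'z': 5}
i=8, x='x': counts = {'x': 27, 'y': 4, 'z': 5}
i=9, x='y': counts = {'x': 27, 'y': 13, 'z': 5}

{'x': 27, 'y': 13, 'z': 5}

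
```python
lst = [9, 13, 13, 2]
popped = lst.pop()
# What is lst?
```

[9, 13, 13]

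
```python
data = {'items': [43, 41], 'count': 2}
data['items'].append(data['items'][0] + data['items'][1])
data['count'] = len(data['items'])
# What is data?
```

After line 1: data = {'items': [43, 41], 'count': 2}
After line 2 (append 43 + 41 = 84): data = {'items': [43, 41, 84], 'count': 2}
After line 3 (count = len(items) = 3): data = {'items': [43, 41, 84], 'count': 3}

{'items': [43, 41, 84], 'count': 3}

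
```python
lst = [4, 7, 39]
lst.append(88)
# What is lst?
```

[4, 7, 39, 88]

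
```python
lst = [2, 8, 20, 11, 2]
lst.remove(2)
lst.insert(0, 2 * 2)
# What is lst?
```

After line 1: lst = [2, 8, 20, 11, 2]
After line 2 (remove first 2): lst = [8, 20, 11, 2]
After line 3 (insert 4 at index 0): lst = [4, 8, 20, 11, 2]

[4, 8, 20, 11, 2]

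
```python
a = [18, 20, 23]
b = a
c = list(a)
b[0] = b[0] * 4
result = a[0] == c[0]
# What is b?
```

After line 1: a = [18, 20, 23]
After line 2 (b = a, alias): a = [18, 20, 23], b = [18, 20, 23]
After line 3 (c = list(a) is a copy, new object): c = [18, 20, 23]
After line 4 (b[0] = 18 * 4 = 72; mutates shared a/b): a = b = [72, 20, 23], c = [18, 20, 23]
After line 5 (a[0] = 72, c[0] = 18; result = False)

[72, 20, 23]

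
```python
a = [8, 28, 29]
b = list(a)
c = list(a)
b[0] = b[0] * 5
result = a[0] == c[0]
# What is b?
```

After line 1: a = [8, 28, 29]
After line 2 (b = list(a), copy): a = [8, 28, 29], b = [8, 28, 29]
After line 3 (c = list(a) is a copy, new object): c = [8, 28, 29]
After line 4 (b[0] = 8 * 5 = 40; only b mutates (copy)): a = [8, 28, 29], b = [40, 28, 29], c = [8, 28, 29]
After line 5 (a[0] = 8, c[0] = 8; result = True)

[40, 28, 29]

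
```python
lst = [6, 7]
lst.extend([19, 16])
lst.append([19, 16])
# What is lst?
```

After line 1: lst = [6, 7]
After line 2 (extend unpacks [19, 16]): lst = [6, 7, 19, 16]
After line 3 (append adds [19, 16] as single element): lst = [6, 7, 19, 16, [19, 16]]

[6, 7, 19, 16, [19, 16]]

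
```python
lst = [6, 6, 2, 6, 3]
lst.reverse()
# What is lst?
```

[3, 6, 2, 6, 6]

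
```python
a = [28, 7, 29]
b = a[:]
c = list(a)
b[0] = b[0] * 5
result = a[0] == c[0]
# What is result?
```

After line 1: a = [28, 7, 29]
After line 2 (b = a[:], copy): a = [28, 7, 29], b = [28, 7, 29]
After line 3 (c = list(a) is a copy, new object): c = [28, 7, 29]
After line 4 (b[0] = 28 * 5 = 140; only b mutates (copy)): a = [28, 7, 29], b = [140, 7, 29], c = [28, 7, 29]
After line 5 (a[0] = 28, c[0] = 28; result = True)

True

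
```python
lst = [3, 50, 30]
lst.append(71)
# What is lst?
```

[3, 50, 30, 71]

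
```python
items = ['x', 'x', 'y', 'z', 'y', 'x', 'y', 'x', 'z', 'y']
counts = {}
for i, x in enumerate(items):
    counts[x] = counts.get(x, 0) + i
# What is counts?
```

Initial: counts = {}, items = ['x', 'x', 'y', 'z', 'y', 'x', 'y', 'x', 'z', 'y']
i=0, x='x': counts = {'x': 0}
i=1, x='x': counts = {'x': 1}
i=2, x='y': counts = {'x': 1, 'y': 2}
i=3, x='z': counts = {'x': 1, 'y': 2, 'z': 3}
i=4, x='y': counts = {'x': 1, 'y': 6, 'z': 3}
i=5, x='x': counts = {'x': 6, 'y': 6, 'z': 3}
i=6, x='y': counts = {'x': 6, 'y': 12, 'z': 3}
i=7, x='x': counts = {'x': 13, 'y': 12, 'z': 3}
i=8, x='z': counts = {'x': 13, 'y': 12, 'z': 11}
i=9, x='y': counts = {'x': 13, 'y': 21, 'z': 11}

{'x': 13, 'y': 21, 'z': 11}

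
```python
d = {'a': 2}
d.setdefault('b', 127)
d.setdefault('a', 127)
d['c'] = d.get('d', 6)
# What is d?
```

After line 1: d = {'a': 2}
After line 2 (setdefault adds 'b'=127): d = {'a': 2, 'b': 127}
After line 3 (setdefault 'a' no-op, already exists): d = {'a': 2, 'b': 127}
After line 4 (get('d', 6) returns default since 'd' not in d): d = {'a': 2, 'b': 127, 'c': 6}

{'a': 2, 'b': 127, 'c': 6}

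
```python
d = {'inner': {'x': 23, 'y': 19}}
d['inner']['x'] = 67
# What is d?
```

After line 1: d = {'inner': {'x': 23, 'y': 19}}
After line 2 (inner x overwritten): d = {'inner': {'x': 67, 'y': 19}}

{'inner': {'x': 67, 'y': 19}}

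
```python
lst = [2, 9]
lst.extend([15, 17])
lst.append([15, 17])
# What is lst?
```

After line 1: lst = [2, 9]
After line 2 (extend unpacks [15, 17]): lst = [2, 9, 15, 17]
After line 3 (append adds [15, 17] as single element): lst = [2, 9, 15, 17, [15, 17]]

[2, 9, 15, 17, [15, 17]]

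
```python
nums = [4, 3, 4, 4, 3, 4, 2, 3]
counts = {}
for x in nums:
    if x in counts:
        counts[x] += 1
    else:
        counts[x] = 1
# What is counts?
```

Initial: counts = {}, nums = [4, 3, 4, 4, 3, 4, 2, 3]
See 4: counts = {4: 1}
See 3: counts = {4: 1, 3: 1}
See 4: counts = {4: 2, 3: 1}
See 4: counts = {4: 3, 3: 1}
See 3: counts = {4: 3, 3: 2}
See 4: counts = {4: 4, 3: 2}
See 2: counts = {4: 4, 3: 2, 2: 1}
See 3: counts = {4: 4, 3: 3, 2: 1}

{4: 4, 3: 3, 2: 1}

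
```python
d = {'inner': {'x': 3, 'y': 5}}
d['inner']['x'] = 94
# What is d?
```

After line 1: d = {'inner': {'x': 3, 'y': 5}}
After line 2 (inner x overwritten): d = {'inner': {'x': 94, 'y': 5}}

{'inner': {'x': 94, 'y': 5}}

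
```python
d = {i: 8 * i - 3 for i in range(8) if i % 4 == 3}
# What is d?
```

{3: 21, 7: 53}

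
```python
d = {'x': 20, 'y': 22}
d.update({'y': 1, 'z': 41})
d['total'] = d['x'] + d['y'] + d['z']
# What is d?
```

After line 1: d = {'x': 20, 'y': 22}
After line 2 (y overwritten, z added): d = {'x': 20, 'y': 1, 'z': 41}
After line 3 (total = 20 + 1 + 41 = 62): d = {'x': 20, 'y': 1, 'z': 41, 'total': 62}

{'x': 20, 'y': 1, 'z': 41, 'total': 62}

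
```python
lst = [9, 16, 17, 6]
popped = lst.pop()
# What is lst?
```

[9, 16, 17]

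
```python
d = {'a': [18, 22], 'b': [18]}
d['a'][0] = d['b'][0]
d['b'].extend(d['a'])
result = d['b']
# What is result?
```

After line 1: d = {'a': [18, 22], 'b': [18]}
After line 2 (a[0] = b[0] = 18): d = {'a': [18, 22], 'b': [18]}
After line 3 (b.extend(a) appends [18, 22]): d = {'a': [18, 22], 'b': [18, 18, 22]}
After line 4: result = d['b'] = [18, 18, 22]

[18, 18, 22]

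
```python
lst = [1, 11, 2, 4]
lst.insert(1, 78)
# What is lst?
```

[1, 78, 11, 2, 4]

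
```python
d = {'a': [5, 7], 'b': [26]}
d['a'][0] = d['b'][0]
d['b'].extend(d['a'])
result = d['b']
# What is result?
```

After line 1: d = {'a': [5, 7], 'b': [26]}
After line 2 (a[0] = b[0] = 26): d = {'a': [26, 7], 'b': [26]}
After line 3 (b.extend(a) appends [26, 7]): d = {'a': [26, 7], 'b': [26, 26, 7]}
After line 4: result = d['b'] = [26, 26, 7]

[26, 26, 7]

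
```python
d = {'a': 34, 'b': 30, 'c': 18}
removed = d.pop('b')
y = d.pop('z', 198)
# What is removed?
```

After line 1: d = {'a': 34, 'b': 30, 'c': 18}
After line 2 (pop 'b' returns 30): d = {'a': 34, 'c': 18}, removed = 30
After line 3 (pop 'z' missing, returns default 198): d = {'a': 34, 'c': 18}, y = 198

30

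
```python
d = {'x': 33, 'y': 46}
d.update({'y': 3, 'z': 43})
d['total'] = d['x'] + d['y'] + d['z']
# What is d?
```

After line 1: d = {'x': 33, 'y': 46}
After line 2 (y overwritten, z added): d = {'x': 33, 'y': 3, 'z': 43}
After line 3 (total = 33 + 3 + 43 = 79): d = {'x': 33, 'y': 3, 'z': 43, 'total': 79}

{'x': 33, 'y': 3, 'z': 43, 'total': 79}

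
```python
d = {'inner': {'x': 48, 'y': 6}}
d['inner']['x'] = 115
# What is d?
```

After line 1: d = {'inner': {'x': 48, 'y': 6}}
After line 2 (inner x overwritten): d = {'inner': {'x': 115, 'y': 6}}

{'inner': {'x': 115, 'y': 6}}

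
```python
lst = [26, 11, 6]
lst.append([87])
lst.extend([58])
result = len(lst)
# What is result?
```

After line 1: lst = [26, 11, 6]
After line 2 (append adds [87] as single element): lst = [26, 11, 6, [87]]
After line 3 (extend unpacks [58], adds 58): lst = [26, 11, 6, [87], 58]
After line 4: result = len(lst) = 5

5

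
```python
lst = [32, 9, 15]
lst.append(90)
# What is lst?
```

[32, 9, 15, 90]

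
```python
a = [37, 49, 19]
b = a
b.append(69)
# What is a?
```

After line 1: a = [37, 49, 19]
After line 2 (b = a is an alias, same object): a = [37, 49, 19], b = [37, 49, 19]
After line 3 (b.append mutates the shared list): a = [37, 49, 19, 69], b = [37, 49, 19, 69]

[37, 49, 19, 69]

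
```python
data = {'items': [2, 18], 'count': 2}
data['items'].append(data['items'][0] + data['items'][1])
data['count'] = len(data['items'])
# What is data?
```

After line 1: data = {'items': [2, 18], 'count': 2}
After line 2 (append 2 + 18 = 20): data = {'items': [2, 18, 20], 'count': 2}
After line 3 (count = len(items) = 3): data = {'items': [2, 18, 20], 'count': 3}

{'items': [2, 18, 20], 'count': 3}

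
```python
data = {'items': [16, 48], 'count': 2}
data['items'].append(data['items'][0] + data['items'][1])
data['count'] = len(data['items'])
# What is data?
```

After line 1: data = {'items': [16, 48], 'count': 2}
After line 2 (append 16 + 48 = 64): data = {'items': [16, 48, 64], 'count': 2}
After line 3 (count = len(items) = 3): data = {'items': [16, 48, 64], 'count': 3}

{'items': [16, 48, 64], 'count': 3}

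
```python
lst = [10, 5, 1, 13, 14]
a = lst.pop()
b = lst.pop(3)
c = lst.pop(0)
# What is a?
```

After line 1: lst = [10, 5, 1, 13, 14]
After line 2 (pop() -> a = 14): lst = [10, 5, 1, 13]
After line 3 (pop(3) -> b = 13): lst = [10, 5, 1]
After line 4 (pop(0) -> c = 10): lst = [5, 1]

14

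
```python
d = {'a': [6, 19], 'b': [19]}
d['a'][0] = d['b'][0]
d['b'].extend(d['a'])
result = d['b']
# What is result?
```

After line 1: d = {'a': [6, 19], 'b': [19]}
After line 2 (a[0] = b[0] = 19): d = {'a': [19, 19], 'b': [19]}
After line 3 (b.extend(a) appends [19, 19]): d = {'a': [19, 19], 'b': [19, 19, 19]}
After line 4: result = d['b'] = [19, 19, 19]

[19, 19, 19]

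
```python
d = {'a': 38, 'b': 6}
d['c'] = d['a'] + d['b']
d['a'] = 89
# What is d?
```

After line 1: d = {'a': 38, 'b': 6}
After line 2 (d['c'] = 38 + 6): d = {'a': 38, 'b': 6, 'c': 44}
After line 3: d = {'a': 89, 'b': 6, 'c': 44}

{'a': 89, 'b': 6, 'c': 44}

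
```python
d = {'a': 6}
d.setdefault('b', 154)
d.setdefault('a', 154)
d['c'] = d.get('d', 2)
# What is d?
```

After line 1: d = {'a': 6}
After line 2 (setdefault adds 'b'=154): d = {'a': 6, 'b': 154}
After line 3 (setdefault 'a' no-op, already exists): d = {'a': 6, 'b': 154}
After line 4 (get('d', 2) returns default since 'd' not in d): d = {'a': 6, 'b': 154, 'c': 2}

{'a': 6, 'b': 154, 'c': 2}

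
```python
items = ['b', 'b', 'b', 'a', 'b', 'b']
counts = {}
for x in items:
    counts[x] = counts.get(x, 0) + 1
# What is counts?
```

Initial: counts = {}, items = ['b', 'b', 'b', 'a', 'b', 'b']
See 'b': counts = {'b': 1}
See 'b': counts = {'b': 2}
See 'b': counts = {'b': 3}
See 'a': counts = {'b': 3, 'a': 1}
See 'b': counts = {'b': 4, 'a': 1}
See 'b': counts = {'b': 5, 'a': 1}

{'b': 5, 'a': 1}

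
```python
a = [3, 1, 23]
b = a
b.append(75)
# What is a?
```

After line 1: a = [3, 1, 23]
After line 2 (b = a is an alias, same object): a = [3, 1, 23], b = [3, 1, 23]
After line 3 (b.append mutates the shared list): a = [3, 1, 23, 75], b = [3, 1, 23, 75]

[3, 1, 23, 75]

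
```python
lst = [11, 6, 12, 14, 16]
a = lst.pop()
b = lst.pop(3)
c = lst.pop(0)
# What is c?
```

After line 1: lst = [11, 6, 12, 14, 16]
After line 2 (pop() -> a = 16): lst = [11, 6, 12, 14]
After line 3 (pop(3) -> b = 14): lst = [11, 6, 12]
After line 4 (pop(0) -> c = 11): lst = [6, 12]

11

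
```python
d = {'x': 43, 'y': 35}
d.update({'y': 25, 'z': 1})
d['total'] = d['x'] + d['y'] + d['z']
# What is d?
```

After line 1: d = {'x': 43, 'y': 35}
After line 2 (y overwritten, z added): d = {'x': 43, 'y': 25, 'z': 1}
After line 3 (total = 43 + 25 + 1 = 69): d = {'x': 43, 'y': 25, 'z': 1, 'total': 69}

{'x': 43, 'y': 25, 'z': 1, 'total': 69}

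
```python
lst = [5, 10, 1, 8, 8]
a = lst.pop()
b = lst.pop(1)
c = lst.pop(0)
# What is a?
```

After line 1: lst = [5, 10, 1, 8, 8]
After line 2 (pop() -> a = 8): lst = [5, 10, 1, 8]
After line 3 (pop(1) -> b = 10): lst = [5, 1, 8]
After line 4 (pop(0) -> c = 5): lst = [1, 8]

8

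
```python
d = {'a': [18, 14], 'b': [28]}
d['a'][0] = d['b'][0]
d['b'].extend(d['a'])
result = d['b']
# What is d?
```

After line 1: d = {'a': [18, 14], 'b': [28]}
After line 2 (a[0] = b[0] = 28): d = {'a': [28, 14], 'b': [28]}
After line 3 (b.extend(a) appends [28, 14]): d = {'a': [28, 14], 'b': [28, 28, 14]}
After line 4: result = d['b'] = [28, 28, 14]

{'a': [28, 14], 'b': [28, 28, 14]}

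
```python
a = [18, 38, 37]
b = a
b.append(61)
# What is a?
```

After line 1: a = [18, 38, 37]
After line 2 (b = a is an alias, same object): a = [18, 38, 37], b = [18, 38, 37]
After line 3 (b.append mutates the shared list): a = [18, 38, 37, 61], b = [18, 38, 37, 61]

[18, 38, 37, 61]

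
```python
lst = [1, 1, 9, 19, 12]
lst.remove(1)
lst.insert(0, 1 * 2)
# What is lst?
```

After line 1: lst = [1, 1, 9, 19, 12]
After line 2 (remove first 1): lst = [1, 9, 19, 12]
After line 3 (insert 2 at index 0): lst = [2, 1, 9, 19, 12]

[2, 1, 9, 19, 12]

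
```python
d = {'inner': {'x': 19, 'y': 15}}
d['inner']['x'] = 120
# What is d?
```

After line 1: d = {'inner': {'x': 19, 'y': 15}}
After line 2 (inner x overwritten): d = {'inner': {'x': 120, 'y': 15}}

{'inner': {'x': 120, 'y': 15}}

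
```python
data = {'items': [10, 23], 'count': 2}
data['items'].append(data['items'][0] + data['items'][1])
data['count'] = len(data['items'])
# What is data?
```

After line 1: data = {'items': [10, 23], 'count': 2}
After line 2 (append 10 + 23 = 33): data = {'items': [10, 23, 33], 'count': 2}
After line 3 (count = len(items) = 3): data = {'items': [10, 23, 33], 'count': 3}

{'items': [10, 23, 33], 'count': 3}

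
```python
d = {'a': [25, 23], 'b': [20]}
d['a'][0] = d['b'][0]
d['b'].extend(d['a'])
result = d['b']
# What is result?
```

After line 1: d = {'a': [25, 23], 'b': [20]}
After line 2 (a[0] = b[0] = 20): d = {'a': [20, 23], 'b': [20]}
After line 3 (b.extend(a) appends [20, 23]): d = {'a': [20, 23], 'b': [20, 20, 23]}
After line 4: result = d['b'] = [20, 20, 23]

[20, 20, 23]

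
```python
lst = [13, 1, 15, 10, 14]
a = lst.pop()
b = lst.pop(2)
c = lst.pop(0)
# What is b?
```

After line 1: lst = [13, 1, 15, 10, 14]
After line 2 (pop() -> a = 14): lst = [13, 1, 15, 10]
After line 3 (pop(2) -> b = 15): lst = [13, 1, 10]
After line 4 (pop(0) -> c = 13): lst = [1, 10]

15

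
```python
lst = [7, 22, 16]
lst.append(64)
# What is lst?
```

[7, 22, 16, 64]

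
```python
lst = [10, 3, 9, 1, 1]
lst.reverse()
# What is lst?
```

[1, 1, 9, 3, 10]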